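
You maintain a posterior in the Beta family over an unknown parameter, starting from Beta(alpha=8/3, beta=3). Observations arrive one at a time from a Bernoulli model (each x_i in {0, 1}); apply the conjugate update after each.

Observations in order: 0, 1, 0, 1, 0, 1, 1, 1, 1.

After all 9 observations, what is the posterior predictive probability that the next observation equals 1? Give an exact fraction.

obs 1: x=0 → posterior Beta(8/3, 4)
obs 2: x=1 → posterior Beta(11/3, 4)
obs 3: x=0 → posterior Beta(11/3, 5)
obs 4: x=1 → posterior Beta(14/3, 5)
obs 5: x=0 → posterior Beta(14/3, 6)
obs 6: x=1 → posterior Beta(17/3, 6)
obs 7: x=1 → posterior Beta(20/3, 6)
obs 8: x=1 → posterior Beta(23/3, 6)
obs 9: x=1 → posterior Beta(26/3, 6)

13/22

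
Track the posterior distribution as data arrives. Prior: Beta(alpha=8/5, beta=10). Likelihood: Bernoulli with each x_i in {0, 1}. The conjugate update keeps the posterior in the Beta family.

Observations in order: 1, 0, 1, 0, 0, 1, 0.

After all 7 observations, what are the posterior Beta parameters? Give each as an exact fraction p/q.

obs 1: x=1 → posterior Beta(13/5, 10)
obs 2: x=0 → posterior Beta(13/5, 11)
obs 3: x=1 → posterior Beta(18/5, 11)
obs 4: x=0 → posterior Beta(18/5, 12)
obs 5: x=0 → posterior Beta(18/5, 13)
obs 6: x=1 → posterior Beta(23/5, 13)
obs 7: x=0 → posterior Beta(23/5, 14)

alpha=23/5, beta=14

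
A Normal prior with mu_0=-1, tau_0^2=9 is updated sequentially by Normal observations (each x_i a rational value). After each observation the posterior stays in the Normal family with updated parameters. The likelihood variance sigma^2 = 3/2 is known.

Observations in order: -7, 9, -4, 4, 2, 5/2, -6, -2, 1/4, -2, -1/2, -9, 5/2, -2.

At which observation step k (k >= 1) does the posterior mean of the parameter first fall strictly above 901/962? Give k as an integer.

k = 6

obs 1: x=-7 → posterior Normal(-43/7, 9/7)
obs 2: x=9 → posterior Normal(11/13, 9/13)
obs 3: x=-4 → posterior Normal(-13/19, 9/19)
obs 4: x=4 → posterior Normal(11/25, 9/25)
obs 5: x=2 → posterior Normal(23/31, 9/31)
obs 6: x=5/2 → posterior Normal(38/37, 9/37)
obs 7: x=-6 → posterior Normal(2/43, 9/43)
obs 8: x=-2 → posterior Normal(-10/49, 9/49)
obs 9: x=1/4 → posterior Normal(-17/110, 9/55)
obs 10: x=-2 → posterior Normal(-41/122, 9/61)
obs 11: x=-1/2 → posterior Normal(-47/134, 9/67)
obs 12: x=-9 → posterior Normal(-155/146, 9/73)
obs 13: x=5/2 → posterior Normal(-125/158, 9/79)
obs 14: x=-2 → posterior Normal(-149/170, 9/85)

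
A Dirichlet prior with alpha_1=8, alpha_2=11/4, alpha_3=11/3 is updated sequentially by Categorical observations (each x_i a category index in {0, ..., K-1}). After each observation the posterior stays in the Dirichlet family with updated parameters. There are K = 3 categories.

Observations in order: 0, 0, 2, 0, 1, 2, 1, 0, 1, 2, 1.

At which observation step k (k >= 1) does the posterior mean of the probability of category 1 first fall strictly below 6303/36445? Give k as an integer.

obs 1: x=0 → posterior Dirichlet(9, 11/4, 11/3)
obs 2: x=0 → posterior Dirichlet(10, 11/4, 11/3)
obs 3: x=2 → posterior Dirichlet(10, 11/4, 14/3)
obs 4: x=0 → posterior Dirichlet(11, 11/4, 14/3)
obs 5: x=1 → posterior Dirichlet(11, 15/4, 14/3)
obs 6: x=2 → posterior Dirichlet(11, 15/4, 17/3)
obs 7: x=1 → posterior Dirichlet(11, 19/4, 17/3)
obs 8: x=0 → posterior Dirichlet(12, 19/4, 17/3)
obs 9: x=1 → posterior Dirichlet(12, 23/4, 17/3)
obs 10: x=2 → posterior Dirichlet(12, 23/4, 20/3)
obs 11: x=1 → posterior Dirichlet(12, 27/4, 20/3)

k = 2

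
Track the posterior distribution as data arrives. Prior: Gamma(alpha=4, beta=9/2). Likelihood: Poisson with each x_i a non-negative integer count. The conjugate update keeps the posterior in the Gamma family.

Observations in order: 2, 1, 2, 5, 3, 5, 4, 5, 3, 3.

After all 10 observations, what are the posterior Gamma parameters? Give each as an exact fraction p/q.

obs 1: x=2 → posterior Gamma(6, 11/2)
obs 2: x=1 → posterior Gamma(7, 13/2)
obs 3: x=2 → posterior Gamma(9, 15/2)
obs 4: x=5 → posterior Gamma(14, 17/2)
obs 5: x=3 → posterior Gamma(17, 19/2)
obs 6: x=5 → posterior Gamma(22, 21/2)
obs 7: x=4 → posterior Gamma(26, 23/2)
obs 8: x=5 → posterior Gamma(31, 25/2)
obs 9: x=3 → posterior Gamma(34, 27/2)
obs 10: x=3 → posterior Gamma(37, 29/2)

alpha=37, beta=29/2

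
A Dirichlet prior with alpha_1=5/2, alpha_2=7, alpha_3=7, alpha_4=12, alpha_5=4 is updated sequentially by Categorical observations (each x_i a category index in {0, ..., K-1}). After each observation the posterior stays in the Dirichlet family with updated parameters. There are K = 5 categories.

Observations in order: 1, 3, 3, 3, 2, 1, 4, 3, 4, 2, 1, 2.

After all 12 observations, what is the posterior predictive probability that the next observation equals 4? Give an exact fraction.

obs 1: x=1 → posterior Dirichlet(5/2, 8, 7, 12, 4)
obs 2: x=3 → posterior Dirichlet(5/2, 8, 7, 13, 4)
obs 3: x=3 → posterior Dirichlet(5/2, 8, 7, 14, 4)
obs 4: x=3 → posterior Dirichlet(5/2, 8, 7, 15, 4)
obs 5: x=2 → posterior Dirichlet(5/2, 8, 8, 15, 4)
obs 6: x=1 → posterior Dirichlet(5/2, 9, 8, 15, 4)
obs 7: x=4 → posterior Dirichlet(5/2, 9, 8, 15, 5)
obs 8: x=3 → posterior Dirichlet(5/2, 9, 8, 16, 5)
obs 9: x=4 → posterior Dirichlet(5/2, 9, 8, 16, 6)
obs 10: x=2 → posterior Dirichlet(5/2, 9, 9, 16, 6)
obs 11: x=1 → posterior Dirichlet(5/2, 10, 9, 16, 6)
obs 12: x=2 → posterior Dirichlet(5/2, 10, 10, 16, 6)

12/89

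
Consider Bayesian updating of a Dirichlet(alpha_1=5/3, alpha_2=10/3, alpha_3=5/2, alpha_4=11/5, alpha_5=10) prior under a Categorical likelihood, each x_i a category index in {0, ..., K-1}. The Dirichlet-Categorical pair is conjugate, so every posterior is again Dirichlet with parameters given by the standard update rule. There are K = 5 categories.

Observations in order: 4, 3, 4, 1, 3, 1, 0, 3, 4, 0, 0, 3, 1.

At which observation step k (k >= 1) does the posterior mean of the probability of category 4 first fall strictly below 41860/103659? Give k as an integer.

obs 1: x=4 → posterior Dirichlet(5/3, 10/3, 5/2, 11/5, 11)
obs 2: x=3 → posterior Dirichlet(5/3, 10/3, 5/2, 16/5, 11)
obs 3: x=4 → posterior Dirichlet(5/3, 10/3, 5/2, 16/5, 12)
obs 4: x=1 → posterior Dirichlet(5/3, 13/3, 5/2, 16/5, 12)
obs 5: x=3 → posterior Dirichlet(5/3, 13/3, 5/2, 21/5, 12)
obs 6: x=1 → posterior Dirichlet(5/3, 16/3, 5/2, 21/5, 12)
obs 7: x=0 → posterior Dirichlet(8/3, 16/3, 5/2, 21/5, 12)
obs 8: x=3 → posterior Dirichlet(8/3, 16/3, 5/2, 26/5, 12)
obs 9: x=4 → posterior Dirichlet(8/3, 16/3, 5/2, 26/5, 13)
obs 10: x=0 → posterior Dirichlet(11/3, 16/3, 5/2, 26/5, 13)
obs 11: x=0 → posterior Dirichlet(14/3, 16/3, 5/2, 26/5, 13)
obs 12: x=3 → posterior Dirichlet(14/3, 16/3, 5/2, 31/5, 13)
obs 13: x=1 → posterior Dirichlet(14/3, 19/3, 5/2, 31/5, 13)

k = 13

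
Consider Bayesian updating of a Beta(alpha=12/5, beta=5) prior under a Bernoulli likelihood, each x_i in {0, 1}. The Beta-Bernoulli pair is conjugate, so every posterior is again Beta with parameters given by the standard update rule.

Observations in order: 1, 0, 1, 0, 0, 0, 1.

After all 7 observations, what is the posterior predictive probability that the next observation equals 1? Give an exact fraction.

obs 1: x=1 → posterior Beta(17/5, 5)
obs 2: x=0 → posterior Beta(17/5, 6)
obs 3: x=1 → posterior Beta(22/5, 6)
obs 4: x=0 → posterior Beta(22/5, 7)
obs 5: x=0 → posterior Beta(22/5, 8)
obs 6: x=0 → posterior Beta(22/5, 9)
obs 7: x=1 → posterior Beta(27/5, 9)

3/8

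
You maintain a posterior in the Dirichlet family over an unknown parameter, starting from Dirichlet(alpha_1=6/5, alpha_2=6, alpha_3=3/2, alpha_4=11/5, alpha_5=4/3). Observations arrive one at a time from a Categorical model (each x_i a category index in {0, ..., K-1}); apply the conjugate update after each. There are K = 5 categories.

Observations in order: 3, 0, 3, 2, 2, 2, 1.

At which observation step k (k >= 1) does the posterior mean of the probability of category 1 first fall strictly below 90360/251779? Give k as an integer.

k = 5

obs 1: x=3 → posterior Dirichlet(6/5, 6, 3/2, 16/5, 4/3)
obs 2: x=0 → posterior Dirichlet(11/5, 6, 3/2, 16/5, 4/3)
obs 3: x=3 → posterior Dirichlet(11/5, 6, 3/2, 21/5, 4/3)
obs 4: x=2 → posterior Dirichlet(11/5, 6, 5/2, 21/5, 4/3)
obs 5: x=2 → posterior Dirichlet(11/5, 6, 7/2, 21/5, 4/3)
obs 6: x=2 → posterior Dirichlet(11/5, 6, 9/2, 21/5, 4/3)
obs 7: x=1 → posterior Dirichlet(11/5, 7, 9/2, 21/5, 4/3)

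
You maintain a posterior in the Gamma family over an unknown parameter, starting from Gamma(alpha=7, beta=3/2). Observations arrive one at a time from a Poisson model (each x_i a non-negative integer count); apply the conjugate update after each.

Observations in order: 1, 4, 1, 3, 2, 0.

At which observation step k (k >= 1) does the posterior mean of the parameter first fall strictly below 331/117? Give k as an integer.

obs 1: x=1 → posterior Gamma(8, 5/2)
obs 2: x=4 → posterior Gamma(12, 7/2)
obs 3: x=1 → posterior Gamma(13, 9/2)
obs 4: x=3 → posterior Gamma(16, 11/2)
obs 5: x=2 → posterior Gamma(18, 13/2)
obs 6: x=0 → posterior Gamma(18, 15/2)

k = 5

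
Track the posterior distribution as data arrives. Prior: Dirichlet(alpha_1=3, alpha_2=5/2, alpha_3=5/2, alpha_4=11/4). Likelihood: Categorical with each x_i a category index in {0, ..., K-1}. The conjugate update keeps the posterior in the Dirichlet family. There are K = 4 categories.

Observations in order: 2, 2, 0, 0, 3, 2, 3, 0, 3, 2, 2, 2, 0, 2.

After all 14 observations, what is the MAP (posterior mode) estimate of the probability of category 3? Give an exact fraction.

19/83

obs 1: x=2 → posterior Dirichlet(3, 5/2, 7/2, 11/4)
obs 2: x=2 → posterior Dirichlet(3, 5/2, 9/2, 11/4)
obs 3: x=0 → posterior Dirichlet(4, 5/2, 9/2, 11/4)
obs 4: x=0 → posterior Dirichlet(5, 5/2, 9/2, 11/4)
obs 5: x=3 → posterior Dirichlet(5, 5/2, 9/2, 15/4)
obs 6: x=2 → posterior Dirichlet(5, 5/2, 11/2, 15/4)
obs 7: x=3 → posterior Dirichlet(5, 5/2, 11/2, 19/4)
obs 8: x=0 → posterior Dirichlet(6, 5/2, 11/2, 19/4)
obs 9: x=3 → posterior Dirichlet(6, 5/2, 11/2, 23/4)
obs 10: x=2 → posterior Dirichlet(6, 5/2, 13/2, 23/4)
obs 11: x=2 → posterior Dirichlet(6, 5/2, 15/2, 23/4)
obs 12: x=2 → posterior Dirichlet(6, 5/2, 17/2, 23/4)
obs 13: x=0 → posterior Dirichlet(7, 5/2, 17/2, 23/4)
obs 14: x=2 → posterior Dirichlet(7, 5/2, 19/2, 23/4)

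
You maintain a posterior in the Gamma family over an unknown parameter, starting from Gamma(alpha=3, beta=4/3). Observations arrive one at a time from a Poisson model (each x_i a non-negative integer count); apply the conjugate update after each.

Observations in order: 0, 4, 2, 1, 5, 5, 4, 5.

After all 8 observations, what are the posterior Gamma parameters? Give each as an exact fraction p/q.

alpha=29, beta=28/3

obs 1: x=0 → posterior Gamma(3, 7/3)
obs 2: x=4 → posterior Gamma(7, 10/3)
obs 3: x=2 → posterior Gamma(9, 13/3)
obs 4: x=1 → posterior Gamma(10, 16/3)
obs 5: x=5 → posterior Gamma(15, 19/3)
obs 6: x=5 → posterior Gamma(20, 22/3)
obs 7: x=4 → posterior Gamma(24, 25/3)
obs 8: x=5 → posterior Gamma(29, 28/3)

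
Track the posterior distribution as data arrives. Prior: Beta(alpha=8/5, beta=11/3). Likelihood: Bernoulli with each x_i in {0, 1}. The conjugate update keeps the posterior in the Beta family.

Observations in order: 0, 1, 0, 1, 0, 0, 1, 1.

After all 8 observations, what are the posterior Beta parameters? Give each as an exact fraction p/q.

alpha=28/5, beta=23/3

obs 1: x=0 → posterior Beta(8/5, 14/3)
obs 2: x=1 → posterior Beta(13/5, 14/3)
obs 3: x=0 → posterior Beta(13/5, 17/3)
obs 4: x=1 → posterior Beta(18/5, 17/3)
obs 5: x=0 → posterior Beta(18/5, 20/3)
obs 6: x=0 → posterior Beta(18/5, 23/3)
obs 7: x=1 → posterior Beta(23/5, 23/3)
obs 8: x=1 → posterior Beta(28/5, 23/3)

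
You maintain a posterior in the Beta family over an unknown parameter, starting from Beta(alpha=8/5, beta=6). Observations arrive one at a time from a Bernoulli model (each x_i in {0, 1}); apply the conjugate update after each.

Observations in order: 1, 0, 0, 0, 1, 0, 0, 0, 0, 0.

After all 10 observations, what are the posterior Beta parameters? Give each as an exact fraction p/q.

alpha=18/5, beta=14

obs 1: x=1 → posterior Beta(13/5, 6)
obs 2: x=0 → posterior Beta(13/5, 7)
obs 3: x=0 → posterior Beta(13/5, 8)
obs 4: x=0 → posterior Beta(13/5, 9)
obs 5: x=1 → posterior Beta(18/5, 9)
obs 6: x=0 → posterior Beta(18/5, 10)
obs 7: x=0 → posterior Beta(18/5, 11)
obs 8: x=0 → posterior Beta(18/5, 12)
obs 9: x=0 → posterior Beta(18/5, 13)
obs 10: x=0 → posterior Beta(18/5, 14)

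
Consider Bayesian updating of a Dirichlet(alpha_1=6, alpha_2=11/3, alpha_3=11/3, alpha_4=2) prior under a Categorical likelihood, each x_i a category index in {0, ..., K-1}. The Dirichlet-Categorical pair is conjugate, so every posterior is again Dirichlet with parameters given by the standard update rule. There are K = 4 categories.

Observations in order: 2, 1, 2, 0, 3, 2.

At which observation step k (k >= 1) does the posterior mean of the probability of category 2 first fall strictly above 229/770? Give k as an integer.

obs 1: x=2 → posterior Dirichlet(6, 11/3, 14/3, 2)
obs 2: x=1 → posterior Dirichlet(6, 14/3, 14/3, 2)
obs 3: x=2 → posterior Dirichlet(6, 14/3, 17/3, 2)
obs 4: x=0 → posterior Dirichlet(7, 14/3, 17/3, 2)
obs 5: x=3 → posterior Dirichlet(7, 14/3, 17/3, 3)
obs 6: x=2 → posterior Dirichlet(7, 14/3, 20/3, 3)

k = 3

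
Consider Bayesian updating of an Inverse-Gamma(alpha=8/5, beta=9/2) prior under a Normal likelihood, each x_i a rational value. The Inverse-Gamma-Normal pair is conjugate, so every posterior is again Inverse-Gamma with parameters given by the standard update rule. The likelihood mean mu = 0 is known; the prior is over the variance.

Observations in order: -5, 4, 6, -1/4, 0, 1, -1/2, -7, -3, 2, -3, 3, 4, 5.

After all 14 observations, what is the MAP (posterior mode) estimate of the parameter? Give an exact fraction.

obs 1: x=-5 → posterior Inverse-Gamma(21/10, 17)
obs 2: x=4 → posterior Inverse-Gamma(13/5, 25)
obs 3: x=6 → posterior Inverse-Gamma(31/10, 43)
obs 4: x=-1/4 → posterior Inverse-Gamma(18/5, 1377/32)
obs 5: x=0 → posterior Inverse-Gamma(41/10, 1377/32)
obs 6: x=1 → posterior Inverse-Gamma(23/5, 1393/32)
obs 7: x=-1/2 → posterior Inverse-Gamma(51/10, 1397/32)
obs 8: x=-7 → posterior Inverse-Gamma(28/5, 2181/32)
obs 9: x=-3 → posterior Inverse-Gamma(61/10, 2325/32)
obs 10: x=2 → posterior Inverse-Gamma(33/5, 2389/32)
obs 11: x=-3 → posterior Inverse-Gamma(71/10, 2533/32)
obs 12: x=3 → posterior Inverse-Gamma(38/5, 2677/32)
obs 13: x=4 → posterior Inverse-Gamma(81/10, 2933/32)
obs 14: x=5 → posterior Inverse-Gamma(43/5, 3333/32)

5555/512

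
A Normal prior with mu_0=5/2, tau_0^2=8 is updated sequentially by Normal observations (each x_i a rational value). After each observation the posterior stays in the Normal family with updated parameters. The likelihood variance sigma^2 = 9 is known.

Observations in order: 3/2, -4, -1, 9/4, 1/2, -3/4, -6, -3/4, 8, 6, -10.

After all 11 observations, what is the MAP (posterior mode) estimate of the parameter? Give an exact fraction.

obs 1: x=3/2 → posterior Normal(69/34, 72/17)
obs 2: x=-4 → posterior Normal(1/10, 72/25)
obs 3: x=-1 → posterior Normal(-1/6, 24/11)
obs 4: x=9/4 → posterior Normal(25/82, 72/41)
obs 5: x=1/2 → posterior Normal(33/98, 72/49)
obs 6: x=-3/4 → posterior Normal(7/38, 24/19)
obs 7: x=-6 → posterior Normal(-15/26, 72/65)
obs 8: x=-3/4 → posterior Normal(-87/146, 72/73)
obs 9: x=8 → posterior Normal(41/162, 8/9)
obs 10: x=6 → posterior Normal(137/178, 72/89)
obs 11: x=-10 → posterior Normal(-23/194, 72/97)

-23/194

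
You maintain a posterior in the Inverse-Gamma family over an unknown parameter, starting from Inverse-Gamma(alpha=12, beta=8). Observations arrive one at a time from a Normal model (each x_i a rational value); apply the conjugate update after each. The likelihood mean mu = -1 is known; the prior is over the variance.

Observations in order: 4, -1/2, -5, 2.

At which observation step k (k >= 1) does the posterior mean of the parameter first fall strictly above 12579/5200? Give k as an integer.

obs 1: x=4 → posterior Inverse-Gamma(25/2, 41/2)
obs 2: x=-1/2 → posterior Inverse-Gamma(13, 165/8)
obs 3: x=-5 → posterior Inverse-Gamma(27/2, 229/8)
obs 4: x=2 → posterior Inverse-Gamma(14, 265/8)

k = 4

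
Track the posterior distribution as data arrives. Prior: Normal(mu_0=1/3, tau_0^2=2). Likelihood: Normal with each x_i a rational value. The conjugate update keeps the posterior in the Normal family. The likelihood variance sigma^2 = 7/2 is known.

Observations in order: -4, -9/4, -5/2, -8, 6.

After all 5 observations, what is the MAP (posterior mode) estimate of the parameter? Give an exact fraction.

obs 1: x=-4 → posterior Normal(-41/33, 14/11)
obs 2: x=-9/4 → posterior Normal(-68/45, 14/15)
obs 3: x=-5/2 → posterior Normal(-98/57, 14/19)
obs 4: x=-8 → posterior Normal(-194/69, 14/23)
obs 5: x=6 → posterior Normal(-122/81, 14/27)

-122/81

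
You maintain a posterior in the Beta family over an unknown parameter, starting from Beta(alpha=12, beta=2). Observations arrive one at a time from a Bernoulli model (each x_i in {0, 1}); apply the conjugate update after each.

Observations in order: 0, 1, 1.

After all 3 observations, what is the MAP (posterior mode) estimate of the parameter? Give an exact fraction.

13/15

obs 1: x=0 → posterior Beta(12, 3)
obs 2: x=1 → posterior Beta(13, 3)
obs 3: x=1 → posterior Beta(14, 3)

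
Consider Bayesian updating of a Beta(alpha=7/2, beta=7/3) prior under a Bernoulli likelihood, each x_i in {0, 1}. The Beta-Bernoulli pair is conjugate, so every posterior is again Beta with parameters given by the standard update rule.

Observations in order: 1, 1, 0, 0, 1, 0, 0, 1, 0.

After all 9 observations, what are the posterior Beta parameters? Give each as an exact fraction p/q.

obs 1: x=1 → posterior Beta(9/2, 7/3)
obs 2: x=1 → posterior Beta(11/2, 7/3)
obs 3: x=0 → posterior Beta(11/2, 10/3)
obs 4: x=0 → posterior Beta(11/2, 13/3)
obs 5: x=1 → posterior Beta(13/2, 13/3)
obs 6: x=0 → posterior Beta(13/2, 16/3)
obs 7: x=0 → posterior Beta(13/2, 19/3)
obs 8: x=1 → posterior Beta(15/2, 19/3)
obs 9: x=0 → posterior Beta(15/2, 22/3)

alpha=15/2, beta=22/3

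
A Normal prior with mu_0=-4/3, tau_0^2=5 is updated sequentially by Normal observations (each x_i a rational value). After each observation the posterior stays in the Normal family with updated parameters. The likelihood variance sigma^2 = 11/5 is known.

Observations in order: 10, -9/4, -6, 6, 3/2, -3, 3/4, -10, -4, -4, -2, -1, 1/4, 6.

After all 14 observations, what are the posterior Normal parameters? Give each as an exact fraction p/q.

mu_0=-2501/4332, tau_0^2=55/361

obs 1: x=10 → posterior Normal(353/54, 55/36)
obs 2: x=-9/4 → posterior Normal(2149/732, 55/61)
obs 3: x=-6 → posterior Normal(349/1032, 55/86)
obs 4: x=6 → posterior Normal(2149/1332, 55/111)
obs 5: x=3/2 → posterior Normal(2599/1632, 55/136)
obs 6: x=-3 → posterior Normal(1699/1932, 55/161)
obs 7: x=3/4 → posterior Normal(481/558, 55/186)
obs 8: x=-10 → posterior Normal(-269/633, 55/211)
obs 9: x=-4 → posterior Normal(-569/708, 55/236)
obs 10: x=-4 → posterior Normal(-869/783, 55/261)
obs 11: x=-2 → posterior Normal(-1019/858, 5/26)
obs 12: x=-1 → posterior Normal(-1094/933, 55/311)
obs 13: x=1/4 → posterior Normal(-4301/4032, 55/336)
obs 14: x=6 → posterior Normal(-2501/4332, 55/361)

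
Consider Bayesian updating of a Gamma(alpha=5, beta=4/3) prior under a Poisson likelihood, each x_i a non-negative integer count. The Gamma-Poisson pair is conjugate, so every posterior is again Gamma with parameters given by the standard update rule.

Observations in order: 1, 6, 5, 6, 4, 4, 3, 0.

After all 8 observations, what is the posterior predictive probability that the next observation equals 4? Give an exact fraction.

obs 1: x=1 → posterior Gamma(6, 7/3)
obs 2: x=6 → posterior Gamma(12, 10/3)
obs 3: x=5 → posterior Gamma(17, 13/3)
obs 4: x=6 → posterior Gamma(23, 16/3)
obs 5: x=4 → posterior Gamma(27, 19/3)
obs 6: x=4 → posterior Gamma(31, 22/3)
obs 7: x=3 → posterior Gamma(34, 25/3)
obs 8: x=0 → posterior Gamma(34, 28/3)

85447237979968823475487796133424191454060553368900730880/469617601052052260270453789356081086213146883053578155841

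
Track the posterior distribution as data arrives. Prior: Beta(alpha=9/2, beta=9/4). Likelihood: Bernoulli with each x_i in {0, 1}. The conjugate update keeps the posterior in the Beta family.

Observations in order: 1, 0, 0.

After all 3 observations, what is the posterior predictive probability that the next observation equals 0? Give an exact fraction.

17/39

obs 1: x=1 → posterior Beta(11/2, 9/4)
obs 2: x=0 → posterior Beta(11/2, 13/4)
obs 3: x=0 → posterior Beta(11/2, 17/4)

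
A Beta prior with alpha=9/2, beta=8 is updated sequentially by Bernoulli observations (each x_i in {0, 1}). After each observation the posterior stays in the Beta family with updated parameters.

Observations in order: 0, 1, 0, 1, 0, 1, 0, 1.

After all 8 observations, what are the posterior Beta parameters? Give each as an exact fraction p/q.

obs 1: x=0 → posterior Beta(9/2, 9)
obs 2: x=1 → posterior Beta(11/2, 9)
obs 3: x=0 → posterior Beta(11/2, 10)
obs 4: x=1 → posterior Beta(13/2, 10)
obs 5: x=0 → posterior Beta(13/2, 11)
obs 6: x=1 → posterior Beta(15/2, 11)
obs 7: x=0 → posterior Beta(15/2, 12)
obs 8: x=1 → posterior Beta(17/2, 12)

alpha=17/2, beta=12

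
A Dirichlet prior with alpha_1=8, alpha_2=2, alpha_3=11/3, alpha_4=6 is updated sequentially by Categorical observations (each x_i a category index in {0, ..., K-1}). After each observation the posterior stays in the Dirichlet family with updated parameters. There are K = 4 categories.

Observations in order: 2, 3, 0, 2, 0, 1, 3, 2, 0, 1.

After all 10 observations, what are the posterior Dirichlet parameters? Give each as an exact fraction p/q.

obs 1: x=2 → posterior Dirichlet(8, 2, 14/3, 6)
obs 2: x=3 → posterior Dirichlet(8, 2, 14/3, 7)
obs 3: x=0 → posterior Dirichlet(9, 2, 14/3, 7)
obs 4: x=2 → posterior Dirichlet(9, 2, 17/3, 7)
obs 5: x=0 → posterior Dirichlet(10, 2, 17/3, 7)
obs 6: x=1 → posterior Dirichlet(10, 3, 17/3, 7)
obs 7: x=3 → posterior Dirichlet(10, 3, 17/3, 8)
obs 8: x=2 → posterior Dirichlet(10, 3, 20/3, 8)
obs 9: x=0 → posterior Dirichlet(11, 3, 20/3, 8)
obs 10: x=1 → posterior Dirichlet(11, 4, 20/3, 8)

alpha_1=11, alpha_2=4, alpha_3=20/3, alpha_4=8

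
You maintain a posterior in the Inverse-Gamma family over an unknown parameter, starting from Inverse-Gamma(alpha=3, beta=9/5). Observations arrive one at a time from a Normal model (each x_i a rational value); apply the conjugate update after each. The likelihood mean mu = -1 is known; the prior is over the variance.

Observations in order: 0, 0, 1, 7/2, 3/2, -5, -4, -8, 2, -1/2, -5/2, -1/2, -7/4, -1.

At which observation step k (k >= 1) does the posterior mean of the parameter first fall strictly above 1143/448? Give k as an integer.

k = 4

obs 1: x=0 → posterior Inverse-Gamma(7/2, 23/10)
obs 2: x=0 → posterior Inverse-Gamma(4, 14/5)
obs 3: x=1 → posterior Inverse-Gamma(9/2, 24/5)
obs 4: x=7/2 → posterior Inverse-Gamma(5, 597/40)
obs 5: x=3/2 → posterior Inverse-Gamma(11/2, 361/20)
obs 6: x=-5 → posterior Inverse-Gamma(6, 521/20)
obs 7: x=-4 → posterior Inverse-Gamma(13/2, 611/20)
obs 8: x=-8 → posterior Inverse-Gamma(7, 1101/20)
obs 9: x=2 → posterior Inverse-Gamma(15/2, 1191/20)
obs 10: x=-1/2 → posterior Inverse-Gamma(8, 2387/40)
obs 11: x=-5/2 → posterior Inverse-Gamma(17/2, 304/5)
obs 12: x=-1/2 → posterior Inverse-Gamma(9, 2437/40)
obs 13: x=-7/4 → posterior Inverse-Gamma(19/2, 9793/160)
obs 14: x=-1 → posterior Inverse-Gamma(10, 9793/160)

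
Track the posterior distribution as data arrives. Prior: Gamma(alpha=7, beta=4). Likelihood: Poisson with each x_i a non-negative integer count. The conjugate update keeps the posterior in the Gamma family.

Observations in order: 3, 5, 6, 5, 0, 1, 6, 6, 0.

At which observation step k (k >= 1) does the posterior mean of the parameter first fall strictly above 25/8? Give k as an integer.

k = 4

obs 1: x=3 → posterior Gamma(10, 5)
obs 2: x=5 → posterior Gamma(15, 6)
obs 3: x=6 → posterior Gamma(21, 7)
obs 4: x=5 → posterior Gamma(26, 8)
obs 5: x=0 → posterior Gamma(26, 9)
obs 6: x=1 → posterior Gamma(27, 10)
obs 7: x=6 → posterior Gamma(33, 11)
obs 8: x=6 → posterior Gamma(39, 12)
obs 9: x=0 → posterior Gamma(39, 13)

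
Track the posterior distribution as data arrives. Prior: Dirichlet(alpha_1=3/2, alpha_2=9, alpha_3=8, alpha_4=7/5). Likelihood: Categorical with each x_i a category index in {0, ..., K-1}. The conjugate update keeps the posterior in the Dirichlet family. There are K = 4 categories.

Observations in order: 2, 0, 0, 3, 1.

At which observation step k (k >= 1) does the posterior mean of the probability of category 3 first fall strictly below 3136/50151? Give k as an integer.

obs 1: x=2 → posterior Dirichlet(3/2, 9, 9, 7/5)
obs 2: x=0 → posterior Dirichlet(5/2, 9, 9, 7/5)
obs 3: x=0 → posterior Dirichlet(7/2, 9, 9, 7/5)
obs 4: x=3 → posterior Dirichlet(7/2, 9, 9, 12/5)
obs 5: x=1 → posterior Dirichlet(7/2, 10, 9, 12/5)

k = 3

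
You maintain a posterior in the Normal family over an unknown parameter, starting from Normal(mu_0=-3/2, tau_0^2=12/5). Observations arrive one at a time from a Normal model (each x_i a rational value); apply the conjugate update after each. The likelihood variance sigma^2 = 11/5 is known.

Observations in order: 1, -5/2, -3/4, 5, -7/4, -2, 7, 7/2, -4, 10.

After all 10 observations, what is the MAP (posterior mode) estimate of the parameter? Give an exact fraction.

obs 1: x=1 → posterior Normal(-9/46, 132/115)
obs 2: x=-5/2 → posterior Normal(-69/70, 132/175)
obs 3: x=-3/4 → posterior Normal(-87/94, 132/235)
obs 4: x=5 → posterior Normal(33/118, 132/295)
obs 5: x=-7/4 → posterior Normal(-9/142, 132/355)
obs 6: x=-2 → posterior Normal(-57/166, 132/415)
obs 7: x=7 → posterior Normal(111/190, 132/475)
obs 8: x=7/2 → posterior Normal(195/214, 132/535)
obs 9: x=-4 → posterior Normal(99/238, 132/595)
obs 10: x=10 → posterior Normal(339/262, 132/655)

339/262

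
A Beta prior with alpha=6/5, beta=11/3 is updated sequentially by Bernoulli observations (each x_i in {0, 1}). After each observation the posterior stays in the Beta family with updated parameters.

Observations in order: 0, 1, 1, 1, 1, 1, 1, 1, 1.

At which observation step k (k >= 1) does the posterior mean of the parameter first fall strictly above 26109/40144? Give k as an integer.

obs 1: x=0 → posterior Beta(6/5, 14/3)
obs 2: x=1 → posterior Beta(11/5, 14/3)
obs 3: x=1 → posterior Beta(16/5, 14/3)
obs 4: x=1 → posterior Beta(21/5, 14/3)
obs 5: x=1 → posterior Beta(26/5, 14/3)
obs 6: x=1 → posterior Beta(31/5, 14/3)
obs 7: x=1 → posterior Beta(36/5, 14/3)
obs 8: x=1 → posterior Beta(41/5, 14/3)
obs 9: x=1 → posterior Beta(46/5, 14/3)

k = 9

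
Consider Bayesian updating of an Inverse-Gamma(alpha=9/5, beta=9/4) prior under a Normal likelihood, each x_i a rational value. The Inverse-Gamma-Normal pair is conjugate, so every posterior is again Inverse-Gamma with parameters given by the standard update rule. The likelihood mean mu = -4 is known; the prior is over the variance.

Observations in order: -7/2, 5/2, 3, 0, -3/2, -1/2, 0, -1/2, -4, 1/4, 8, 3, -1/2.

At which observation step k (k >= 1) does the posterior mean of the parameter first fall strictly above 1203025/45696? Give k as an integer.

obs 1: x=-7/2 → posterior Inverse-Gamma(23/10, 19/8)
obs 2: x=5/2 → posterior Inverse-Gamma(14/5, 47/2)
obs 3: x=3 → posterior Inverse-Gamma(33/10, 48)
obs 4: x=0 → posterior Inverse-Gamma(19/5, 56)
obs 5: x=-3/2 → posterior Inverse-Gamma(43/10, 473/8)
obs 6: x=-1/2 → posterior Inverse-Gamma(24/5, 261/4)
obs 7: x=0 → posterior Inverse-Gamma(53/10, 293/4)
obs 8: x=-1/2 → posterior Inverse-Gamma(29/5, 635/8)
obs 9: x=-4 → posterior Inverse-Gamma(63/10, 635/8)
obs 10: x=1/4 → posterior Inverse-Gamma(34/5, 2829/32)
obs 11: x=8 → posterior Inverse-Gamma(73/10, 5133/32)
obs 12: x=3 → posterior Inverse-Gamma(39/5, 5917/32)
obs 13: x=-1/2 → posterior Inverse-Gamma(83/10, 6113/32)

k = 12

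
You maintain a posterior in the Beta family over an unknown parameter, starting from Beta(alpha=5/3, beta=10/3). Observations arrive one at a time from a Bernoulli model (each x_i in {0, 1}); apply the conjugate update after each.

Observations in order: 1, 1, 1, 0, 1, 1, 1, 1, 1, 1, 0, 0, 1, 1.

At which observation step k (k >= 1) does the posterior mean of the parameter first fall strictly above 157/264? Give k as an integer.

obs 1: x=1 → posterior Beta(8/3, 10/3)
obs 2: x=1 → posterior Beta(11/3, 10/3)
obs 3: x=1 → posterior Beta(14/3, 10/3)
obs 4: x=0 → posterior Beta(14/3, 13/3)
obs 5: x=1 → posterior Beta(17/3, 13/3)
obs 6: x=1 → posterior Beta(20/3, 13/3)
obs 7: x=1 → posterior Beta(23/3, 13/3)
obs 8: x=1 → posterior Beta(26/3, 13/3)
obs 9: x=1 → posterior Beta(29/3, 13/3)
obs 10: x=1 → posterior Beta(32/3, 13/3)
obs 11: x=0 → posterior Beta(32/3, 16/3)
obs 12: x=0 → posterior Beta(32/3, 19/3)
obs 13: x=1 → posterior Beta(35/3, 19/3)
obs 14: x=1 → posterior Beta(38/3, 19/3)

k = 6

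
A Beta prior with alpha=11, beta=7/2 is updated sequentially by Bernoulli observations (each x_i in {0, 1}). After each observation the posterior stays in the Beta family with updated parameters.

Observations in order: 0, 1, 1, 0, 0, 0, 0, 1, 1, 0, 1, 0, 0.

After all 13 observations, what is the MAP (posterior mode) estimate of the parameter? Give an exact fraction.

10/17

obs 1: x=0 → posterior Beta(11, 9/2)
obs 2: x=1 → posterior Beta(12, 9/2)
obs 3: x=1 → posterior Beta(13, 9/2)
obs 4: x=0 → posterior Beta(13, 11/2)
obs 5: x=0 → posterior Beta(13, 13/2)
obs 6: x=0 → posterior Beta(13, 15/2)
obs 7: x=0 → posterior Beta(13, 17/2)
obs 8: x=1 → posterior Beta(14, 17/2)
obs 9: x=1 → posterior Beta(15, 17/2)
obs 10: x=0 → posterior Beta(15, 19/2)
obs 11: x=1 → posterior Beta(16, 19/2)
obs 12: x=0 → posterior Beta(16, 21/2)
obs 13: x=0 → posterior Beta(16, 23/2)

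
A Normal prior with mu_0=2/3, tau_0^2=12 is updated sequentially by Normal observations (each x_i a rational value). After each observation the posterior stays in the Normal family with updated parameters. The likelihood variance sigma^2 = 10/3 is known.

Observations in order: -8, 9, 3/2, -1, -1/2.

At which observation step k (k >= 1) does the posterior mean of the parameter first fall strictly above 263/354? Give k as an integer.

k = 3

obs 1: x=-8 → posterior Normal(-422/69, 60/23)
obs 2: x=9 → posterior Normal(64/123, 60/41)
obs 3: x=3/2 → posterior Normal(145/177, 60/59)
obs 4: x=-1 → posterior Normal(13/33, 60/77)
obs 5: x=-1/2 → posterior Normal(64/285, 12/19)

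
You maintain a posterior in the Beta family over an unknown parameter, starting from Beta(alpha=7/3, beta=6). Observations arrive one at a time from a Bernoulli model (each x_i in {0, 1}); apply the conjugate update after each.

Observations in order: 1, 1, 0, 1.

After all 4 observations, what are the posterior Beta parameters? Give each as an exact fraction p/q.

obs 1: x=1 → posterior Beta(10/3, 6)
obs 2: x=1 → posterior Beta(13/3, 6)
obs 3: x=0 → posterior Beta(13/3, 7)
obs 4: x=1 → posterior Beta(16/3, 7)

alpha=16/3, beta=7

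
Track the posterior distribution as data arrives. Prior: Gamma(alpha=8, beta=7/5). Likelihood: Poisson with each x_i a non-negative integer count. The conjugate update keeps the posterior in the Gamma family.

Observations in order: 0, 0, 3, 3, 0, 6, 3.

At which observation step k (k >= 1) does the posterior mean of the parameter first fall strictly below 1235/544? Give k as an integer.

obs 1: x=0 → posterior Gamma(8, 12/5)
obs 2: x=0 → posterior Gamma(8, 17/5)
obs 3: x=3 → posterior Gamma(11, 22/5)
obs 4: x=3 → posterior Gamma(14, 27/5)
obs 5: x=0 → posterior Gamma(14, 32/5)
obs 6: x=6 → posterior Gamma(20, 37/5)
obs 7: x=3 → posterior Gamma(23, 42/5)

k = 5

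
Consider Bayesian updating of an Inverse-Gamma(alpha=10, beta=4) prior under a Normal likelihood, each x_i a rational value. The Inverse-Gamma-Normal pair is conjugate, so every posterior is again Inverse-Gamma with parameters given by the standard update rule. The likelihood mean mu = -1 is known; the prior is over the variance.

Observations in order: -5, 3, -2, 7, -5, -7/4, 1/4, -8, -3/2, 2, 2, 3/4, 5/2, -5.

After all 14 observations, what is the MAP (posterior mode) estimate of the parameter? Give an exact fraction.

3547/576

obs 1: x=-5 → posterior Inverse-Gamma(21/2, 12)
obs 2: x=3 → posterior Inverse-Gamma(11, 20)
obs 3: x=-2 → posterior Inverse-Gamma(23/2, 41/2)
obs 4: x=7 → posterior Inverse-Gamma(12, 105/2)
obs 5: x=-5 → posterior Inverse-Gamma(25/2, 121/2)
obs 6: x=-7/4 → posterior Inverse-Gamma(13, 1945/32)
obs 7: x=1/4 → posterior Inverse-Gamma(27/2, 985/16)
obs 8: x=-8 → posterior Inverse-Gamma(14, 1377/16)
obs 9: x=-3/2 → posterior Inverse-Gamma(29/2, 1379/16)
obs 10: x=2 → posterior Inverse-Gamma(15, 1451/16)
obs 11: x=2 → posterior Inverse-Gamma(31/2, 1523/16)
obs 12: x=3/4 → posterior Inverse-Gamma(16, 3095/32)
obs 13: x=5/2 → posterior Inverse-Gamma(33/2, 3291/32)
obs 14: x=-5 → posterior Inverse-Gamma(17, 3547/32)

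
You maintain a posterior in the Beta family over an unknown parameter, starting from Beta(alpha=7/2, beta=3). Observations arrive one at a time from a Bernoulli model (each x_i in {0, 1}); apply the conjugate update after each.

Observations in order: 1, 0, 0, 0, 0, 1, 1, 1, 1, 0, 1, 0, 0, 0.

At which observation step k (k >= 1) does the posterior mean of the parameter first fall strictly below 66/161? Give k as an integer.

k = 5

obs 1: x=1 → posterior Beta(9/2, 3)
obs 2: x=0 → posterior Beta(9/2, 4)
obs 3: x=0 → posterior Beta(9/2, 5)
obs 4: x=0 → posterior Beta(9/2, 6)
obs 5: x=0 → posterior Beta(9/2, 7)
obs 6: x=1 → posterior Beta(11/2, 7)
obs 7: x=1 → posterior Beta(13/2, 7)
obs 8: x=1 → posterior Beta(15/2, 7)
obs 9: x=1 → posterior Beta(17/2, 7)
obs 10: x=0 → posterior Beta(17/2, 8)
obs 11: x=1 → posterior Beta(19/2, 8)
obs 12: x=0 → posterior Beta(19/2, 9)
obs 13: x=0 → posterior Beta(19/2, 10)
obs 14: x=0 → posterior Beta(19/2, 11)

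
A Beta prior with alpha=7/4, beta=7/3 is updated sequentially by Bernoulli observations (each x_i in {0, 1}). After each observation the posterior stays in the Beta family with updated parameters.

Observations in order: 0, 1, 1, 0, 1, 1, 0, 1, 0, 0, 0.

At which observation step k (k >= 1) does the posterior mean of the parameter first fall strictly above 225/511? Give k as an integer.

obs 1: x=0 → posterior Beta(7/4, 10/3)
obs 2: x=1 → posterior Beta(11/4, 10/3)
obs 3: x=1 → posterior Beta(15/4, 10/3)
obs 4: x=0 → posterior Beta(15/4, 13/3)
obs 5: x=1 → posterior Beta(19/4, 13/3)
obs 6: x=1 → posterior Beta(23/4, 13/3)
obs 7: x=0 → posterior Beta(23/4, 16/3)
obs 8: x=1 → posterior Beta(27/4, 16/3)
obs 9: x=0 → posterior Beta(27/4, 19/3)
obs 10: x=0 → posterior Beta(27/4, 22/3)
obs 11: x=0 → posterior Beta(27/4, 25/3)

k = 2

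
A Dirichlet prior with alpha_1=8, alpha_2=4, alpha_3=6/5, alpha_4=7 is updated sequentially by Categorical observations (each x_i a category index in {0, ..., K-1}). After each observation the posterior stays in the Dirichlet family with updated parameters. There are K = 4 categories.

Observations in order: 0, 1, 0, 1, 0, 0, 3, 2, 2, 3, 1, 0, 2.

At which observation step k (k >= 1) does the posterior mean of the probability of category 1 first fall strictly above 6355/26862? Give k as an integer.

obs 1: x=0 → posterior Dirichlet(9, 4, 6/5, 7)
obs 2: x=1 → posterior Dirichlet(9, 5, 6/5, 7)
obs 3: x=0 → posterior Dirichlet(10, 5, 6/5, 7)
obs 4: x=1 → posterior Dirichlet(10, 6, 6/5, 7)
obs 5: x=0 → posterior Dirichlet(11, 6, 6/5, 7)
obs 6: x=0 → posterior Dirichlet(12, 6, 6/5, 7)
obs 7: x=3 → posterior Dirichlet(12, 6, 6/5, 8)
obs 8: x=2 → posterior Dirichlet(12, 6, 11/5, 8)
obs 9: x=2 → posterior Dirichlet(12, 6, 16/5, 8)
obs 10: x=3 → posterior Dirichlet(12, 6, 16/5, 9)
obs 11: x=1 → posterior Dirichlet(12, 7, 16/5, 9)
obs 12: x=0 → posterior Dirichlet(13, 7, 16/5, 9)
obs 13: x=2 → posterior Dirichlet(13, 7, 21/5, 9)

k = 4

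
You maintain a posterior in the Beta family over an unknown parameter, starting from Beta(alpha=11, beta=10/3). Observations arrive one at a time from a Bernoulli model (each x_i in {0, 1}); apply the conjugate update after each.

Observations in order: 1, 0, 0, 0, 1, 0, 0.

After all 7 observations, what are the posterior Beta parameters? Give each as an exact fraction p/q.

alpha=13, beta=25/3

obs 1: x=1 → posterior Beta(12, 10/3)
obs 2: x=0 → posterior Beta(12, 13/3)
obs 3: x=0 → posterior Beta(12, 16/3)
obs 4: x=0 → posterior Beta(12, 19/3)
obs 5: x=1 → posterior Beta(13, 19/3)
obs 6: x=0 → posterior Beta(13, 22/3)
obs 7: x=0 → posterior Beta(13, 25/3)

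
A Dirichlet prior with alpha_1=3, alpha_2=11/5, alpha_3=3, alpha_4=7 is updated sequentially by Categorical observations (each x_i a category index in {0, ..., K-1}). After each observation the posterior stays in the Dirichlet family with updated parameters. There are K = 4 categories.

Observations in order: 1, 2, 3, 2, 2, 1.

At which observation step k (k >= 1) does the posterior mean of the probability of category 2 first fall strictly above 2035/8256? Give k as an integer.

obs 1: x=1 → posterior Dirichlet(3, 16/5, 3, 7)
obs 2: x=2 → posterior Dirichlet(3, 16/5, 4, 7)
obs 3: x=3 → posterior Dirichlet(3, 16/5, 4, 8)
obs 4: x=2 → posterior Dirichlet(3, 16/5, 5, 8)
obs 5: x=2 → posterior Dirichlet(3, 16/5, 6, 8)
obs 6: x=1 → posterior Dirichlet(3, 21/5, 6, 8)

k = 4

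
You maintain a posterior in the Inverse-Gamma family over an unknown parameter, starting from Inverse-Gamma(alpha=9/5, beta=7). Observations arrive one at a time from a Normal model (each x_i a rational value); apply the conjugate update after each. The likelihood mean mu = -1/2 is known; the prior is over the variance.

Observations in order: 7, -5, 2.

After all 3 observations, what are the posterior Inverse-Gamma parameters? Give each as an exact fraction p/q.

obs 1: x=7 → posterior Inverse-Gamma(23/10, 281/8)
obs 2: x=-5 → posterior Inverse-Gamma(14/5, 181/4)
obs 3: x=2 → posterior Inverse-Gamma(33/10, 387/8)

alpha=33/10, beta=387/8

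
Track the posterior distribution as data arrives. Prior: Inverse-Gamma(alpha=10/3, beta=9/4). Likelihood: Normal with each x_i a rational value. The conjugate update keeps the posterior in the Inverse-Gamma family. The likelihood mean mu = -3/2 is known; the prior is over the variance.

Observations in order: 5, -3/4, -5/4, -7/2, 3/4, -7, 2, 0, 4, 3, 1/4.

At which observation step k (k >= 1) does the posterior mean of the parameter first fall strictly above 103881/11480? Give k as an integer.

k = 9

obs 1: x=5 → posterior Inverse-Gamma(23/6, 187/8)
obs 2: x=-3/4 → posterior Inverse-Gamma(13/3, 757/32)
obs 3: x=-5/4 → posterior Inverse-Gamma(29/6, 379/16)
obs 4: x=-7/2 → posterior Inverse-Gamma(16/3, 411/16)
obs 5: x=3/4 → posterior Inverse-Gamma(35/6, 903/32)
obs 6: x=-7 → posterior Inverse-Gamma(19/3, 1387/32)
obs 7: x=2 → posterior Inverse-Gamma(41/6, 1583/32)
obs 8: x=0 → posterior Inverse-Gamma(22/3, 1619/32)
obs 9: x=4 → posterior Inverse-Gamma(47/6, 2103/32)
obs 10: x=3 → posterior Inverse-Gamma(25/3, 2427/32)
obs 11: x=1/4 → posterior Inverse-Gamma(53/6, 619/8)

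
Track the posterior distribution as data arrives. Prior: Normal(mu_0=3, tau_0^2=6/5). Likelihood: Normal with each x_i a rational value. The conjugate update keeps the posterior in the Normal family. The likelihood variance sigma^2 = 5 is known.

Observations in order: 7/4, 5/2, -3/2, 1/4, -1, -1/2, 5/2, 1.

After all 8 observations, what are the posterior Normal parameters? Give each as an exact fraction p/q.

obs 1: x=7/4 → posterior Normal(171/62, 30/31)
obs 2: x=5/2 → posterior Normal(201/74, 30/37)
obs 3: x=-3/2 → posterior Normal(183/86, 30/43)
obs 4: x=1/4 → posterior Normal(93/49, 30/49)
obs 5: x=-1 → posterior Normal(87/55, 6/11)
obs 6: x=-1/2 → posterior Normal(84/61, 30/61)
obs 7: x=5/2 → posterior Normal(99/67, 30/67)
obs 8: x=1 → posterior Normal(105/73, 30/73)

mu_0=105/73, tau_0^2=30/73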